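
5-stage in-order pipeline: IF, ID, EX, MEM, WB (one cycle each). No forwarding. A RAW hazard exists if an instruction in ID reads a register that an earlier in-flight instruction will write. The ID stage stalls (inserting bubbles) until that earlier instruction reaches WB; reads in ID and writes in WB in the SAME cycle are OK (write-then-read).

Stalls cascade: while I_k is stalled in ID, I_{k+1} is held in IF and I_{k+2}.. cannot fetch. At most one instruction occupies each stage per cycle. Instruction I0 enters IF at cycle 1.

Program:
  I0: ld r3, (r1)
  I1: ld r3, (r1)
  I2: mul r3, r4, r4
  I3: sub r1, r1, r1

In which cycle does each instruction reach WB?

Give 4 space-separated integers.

Answer: 5 6 7 8

Derivation:
I0 ld r3 <- r1: IF@1 ID@2 stall=0 (-) EX@3 MEM@4 WB@5
I1 ld r3 <- r1: IF@2 ID@3 stall=0 (-) EX@4 MEM@5 WB@6
I2 mul r3 <- r4,r4: IF@3 ID@4 stall=0 (-) EX@5 MEM@6 WB@7
I3 sub r1 <- r1,r1: IF@4 ID@5 stall=0 (-) EX@6 MEM@7 WB@8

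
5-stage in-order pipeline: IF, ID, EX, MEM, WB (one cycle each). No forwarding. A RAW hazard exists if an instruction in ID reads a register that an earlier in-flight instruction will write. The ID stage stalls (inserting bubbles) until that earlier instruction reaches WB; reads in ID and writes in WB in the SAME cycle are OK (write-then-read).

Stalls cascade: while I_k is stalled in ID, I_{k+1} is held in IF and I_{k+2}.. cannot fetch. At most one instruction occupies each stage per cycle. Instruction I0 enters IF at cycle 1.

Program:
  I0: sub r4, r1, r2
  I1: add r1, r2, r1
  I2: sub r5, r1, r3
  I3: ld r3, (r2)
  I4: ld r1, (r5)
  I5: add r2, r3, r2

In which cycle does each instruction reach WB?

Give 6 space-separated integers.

I0 sub r4 <- r1,r2: IF@1 ID@2 stall=0 (-) EX@3 MEM@4 WB@5
I1 add r1 <- r2,r1: IF@2 ID@3 stall=0 (-) EX@4 MEM@5 WB@6
I2 sub r5 <- r1,r3: IF@3 ID@4 stall=2 (RAW on I1.r1 (WB@6)) EX@7 MEM@8 WB@9
I3 ld r3 <- r2: IF@4 ID@7 stall=0 (-) EX@8 MEM@9 WB@10
I4 ld r1 <- r5: IF@7 ID@8 stall=1 (RAW on I2.r5 (WB@9)) EX@10 MEM@11 WB@12
I5 add r2 <- r3,r2: IF@8 ID@10 stall=0 (-) EX@11 MEM@12 WB@13

Answer: 5 6 9 10 12 13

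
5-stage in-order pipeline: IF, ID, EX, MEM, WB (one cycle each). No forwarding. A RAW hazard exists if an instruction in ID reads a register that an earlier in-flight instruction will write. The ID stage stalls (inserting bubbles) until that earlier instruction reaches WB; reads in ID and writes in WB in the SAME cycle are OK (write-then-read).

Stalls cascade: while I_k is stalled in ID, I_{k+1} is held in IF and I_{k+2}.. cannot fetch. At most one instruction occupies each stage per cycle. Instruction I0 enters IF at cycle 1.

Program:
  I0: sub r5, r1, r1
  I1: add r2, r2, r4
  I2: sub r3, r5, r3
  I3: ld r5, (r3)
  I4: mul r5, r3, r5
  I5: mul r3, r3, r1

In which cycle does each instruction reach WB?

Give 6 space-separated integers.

I0 sub r5 <- r1,r1: IF@1 ID@2 stall=0 (-) EX@3 MEM@4 WB@5
I1 add r2 <- r2,r4: IF@2 ID@3 stall=0 (-) EX@4 MEM@5 WB@6
I2 sub r3 <- r5,r3: IF@3 ID@4 stall=1 (RAW on I0.r5 (WB@5)) EX@6 MEM@7 WB@8
I3 ld r5 <- r3: IF@4 ID@6 stall=2 (RAW on I2.r3 (WB@8)) EX@9 MEM@10 WB@11
I4 mul r5 <- r3,r5: IF@6 ID@9 stall=2 (RAW on I3.r5 (WB@11)) EX@12 MEM@13 WB@14
I5 mul r3 <- r3,r1: IF@9 ID@12 stall=0 (-) EX@13 MEM@14 WB@15

Answer: 5 6 8 11 14 15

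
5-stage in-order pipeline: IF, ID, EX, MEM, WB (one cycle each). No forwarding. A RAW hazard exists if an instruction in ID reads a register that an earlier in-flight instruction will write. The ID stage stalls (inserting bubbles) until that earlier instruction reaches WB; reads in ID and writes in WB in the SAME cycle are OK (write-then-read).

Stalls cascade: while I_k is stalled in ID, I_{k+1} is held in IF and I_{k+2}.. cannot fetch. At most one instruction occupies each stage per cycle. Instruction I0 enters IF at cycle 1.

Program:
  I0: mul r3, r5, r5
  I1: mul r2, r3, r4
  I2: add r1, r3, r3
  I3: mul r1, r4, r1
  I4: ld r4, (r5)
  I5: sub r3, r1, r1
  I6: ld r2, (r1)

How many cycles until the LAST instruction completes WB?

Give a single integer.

I0 mul r3 <- r5,r5: IF@1 ID@2 stall=0 (-) EX@3 MEM@4 WB@5
I1 mul r2 <- r3,r4: IF@2 ID@3 stall=2 (RAW on I0.r3 (WB@5)) EX@6 MEM@7 WB@8
I2 add r1 <- r3,r3: IF@3 ID@6 stall=0 (-) EX@7 MEM@8 WB@9
I3 mul r1 <- r4,r1: IF@6 ID@7 stall=2 (RAW on I2.r1 (WB@9)) EX@10 MEM@11 WB@12
I4 ld r4 <- r5: IF@7 ID@10 stall=0 (-) EX@11 MEM@12 WB@13
I5 sub r3 <- r1,r1: IF@10 ID@11 stall=1 (RAW on I3.r1 (WB@12)) EX@13 MEM@14 WB@15
I6 ld r2 <- r1: IF@11 ID@13 stall=0 (-) EX@14 MEM@15 WB@16

Answer: 16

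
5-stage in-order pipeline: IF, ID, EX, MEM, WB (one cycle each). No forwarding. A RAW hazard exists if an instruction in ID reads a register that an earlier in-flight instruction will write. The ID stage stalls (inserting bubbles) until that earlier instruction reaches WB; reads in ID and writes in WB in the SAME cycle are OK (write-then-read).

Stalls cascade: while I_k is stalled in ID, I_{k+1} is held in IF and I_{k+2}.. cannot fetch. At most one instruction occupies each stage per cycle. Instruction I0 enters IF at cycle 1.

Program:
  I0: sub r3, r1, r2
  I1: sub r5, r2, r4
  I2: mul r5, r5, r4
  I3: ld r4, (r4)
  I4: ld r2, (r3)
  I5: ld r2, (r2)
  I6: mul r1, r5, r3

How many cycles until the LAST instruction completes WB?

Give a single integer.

Answer: 15

Derivation:
I0 sub r3 <- r1,r2: IF@1 ID@2 stall=0 (-) EX@3 MEM@4 WB@5
I1 sub r5 <- r2,r4: IF@2 ID@3 stall=0 (-) EX@4 MEM@5 WB@6
I2 mul r5 <- r5,r4: IF@3 ID@4 stall=2 (RAW on I1.r5 (WB@6)) EX@7 MEM@8 WB@9
I3 ld r4 <- r4: IF@4 ID@7 stall=0 (-) EX@8 MEM@9 WB@10
I4 ld r2 <- r3: IF@7 ID@8 stall=0 (-) EX@9 MEM@10 WB@11
I5 ld r2 <- r2: IF@8 ID@9 stall=2 (RAW on I4.r2 (WB@11)) EX@12 MEM@13 WB@14
I6 mul r1 <- r5,r3: IF@9 ID@12 stall=0 (-) EX@13 MEM@14 WB@15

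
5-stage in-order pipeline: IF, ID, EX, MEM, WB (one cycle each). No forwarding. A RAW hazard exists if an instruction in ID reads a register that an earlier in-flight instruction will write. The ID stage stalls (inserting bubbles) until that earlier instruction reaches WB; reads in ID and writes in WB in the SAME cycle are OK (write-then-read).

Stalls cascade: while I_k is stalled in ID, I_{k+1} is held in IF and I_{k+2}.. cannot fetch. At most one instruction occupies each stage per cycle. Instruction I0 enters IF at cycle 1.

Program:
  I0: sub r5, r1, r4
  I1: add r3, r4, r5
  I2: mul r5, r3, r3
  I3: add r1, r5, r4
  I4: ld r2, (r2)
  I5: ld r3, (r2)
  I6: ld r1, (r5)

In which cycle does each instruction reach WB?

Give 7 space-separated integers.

I0 sub r5 <- r1,r4: IF@1 ID@2 stall=0 (-) EX@3 MEM@4 WB@5
I1 add r3 <- r4,r5: IF@2 ID@3 stall=2 (RAW on I0.r5 (WB@5)) EX@6 MEM@7 WB@8
I2 mul r5 <- r3,r3: IF@3 ID@6 stall=2 (RAW on I1.r3 (WB@8)) EX@9 MEM@10 WB@11
I3 add r1 <- r5,r4: IF@6 ID@9 stall=2 (RAW on I2.r5 (WB@11)) EX@12 MEM@13 WB@14
I4 ld r2 <- r2: IF@9 ID@12 stall=0 (-) EX@13 MEM@14 WB@15
I5 ld r3 <- r2: IF@12 ID@13 stall=2 (RAW on I4.r2 (WB@15)) EX@16 MEM@17 WB@18
I6 ld r1 <- r5: IF@13 ID@16 stall=0 (-) EX@17 MEM@18 WB@19

Answer: 5 8 11 14 15 18 19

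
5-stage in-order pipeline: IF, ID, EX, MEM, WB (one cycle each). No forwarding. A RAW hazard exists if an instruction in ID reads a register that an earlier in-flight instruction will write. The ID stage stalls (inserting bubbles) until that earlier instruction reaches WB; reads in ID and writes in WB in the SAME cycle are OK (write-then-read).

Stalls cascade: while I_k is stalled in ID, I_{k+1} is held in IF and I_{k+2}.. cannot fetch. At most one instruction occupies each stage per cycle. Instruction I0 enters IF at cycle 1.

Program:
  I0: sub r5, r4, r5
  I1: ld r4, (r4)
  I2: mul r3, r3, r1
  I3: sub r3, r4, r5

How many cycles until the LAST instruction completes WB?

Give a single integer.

Answer: 9

Derivation:
I0 sub r5 <- r4,r5: IF@1 ID@2 stall=0 (-) EX@3 MEM@4 WB@5
I1 ld r4 <- r4: IF@2 ID@3 stall=0 (-) EX@4 MEM@5 WB@6
I2 mul r3 <- r3,r1: IF@3 ID@4 stall=0 (-) EX@5 MEM@6 WB@7
I3 sub r3 <- r4,r5: IF@4 ID@5 stall=1 (RAW on I1.r4 (WB@6)) EX@7 MEM@8 WB@9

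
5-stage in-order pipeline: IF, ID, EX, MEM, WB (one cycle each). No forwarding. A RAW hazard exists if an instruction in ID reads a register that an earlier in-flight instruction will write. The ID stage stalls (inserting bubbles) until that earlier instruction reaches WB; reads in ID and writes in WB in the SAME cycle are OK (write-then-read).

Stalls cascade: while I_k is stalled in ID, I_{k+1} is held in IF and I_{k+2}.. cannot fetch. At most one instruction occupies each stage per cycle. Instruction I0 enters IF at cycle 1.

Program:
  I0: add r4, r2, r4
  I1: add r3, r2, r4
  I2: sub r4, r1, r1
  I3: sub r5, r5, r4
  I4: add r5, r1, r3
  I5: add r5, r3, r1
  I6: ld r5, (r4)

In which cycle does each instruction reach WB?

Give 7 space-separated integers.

Answer: 5 8 9 12 13 14 15

Derivation:
I0 add r4 <- r2,r4: IF@1 ID@2 stall=0 (-) EX@3 MEM@4 WB@5
I1 add r3 <- r2,r4: IF@2 ID@3 stall=2 (RAW on I0.r4 (WB@5)) EX@6 MEM@7 WB@8
I2 sub r4 <- r1,r1: IF@3 ID@6 stall=0 (-) EX@7 MEM@8 WB@9
I3 sub r5 <- r5,r4: IF@6 ID@7 stall=2 (RAW on I2.r4 (WB@9)) EX@10 MEM@11 WB@12
I4 add r5 <- r1,r3: IF@7 ID@10 stall=0 (-) EX@11 MEM@12 WB@13
I5 add r5 <- r3,r1: IF@10 ID@11 stall=0 (-) EX@12 MEM@13 WB@14
I6 ld r5 <- r4: IF@11 ID@12 stall=0 (-) EX@13 MEM@14 WB@15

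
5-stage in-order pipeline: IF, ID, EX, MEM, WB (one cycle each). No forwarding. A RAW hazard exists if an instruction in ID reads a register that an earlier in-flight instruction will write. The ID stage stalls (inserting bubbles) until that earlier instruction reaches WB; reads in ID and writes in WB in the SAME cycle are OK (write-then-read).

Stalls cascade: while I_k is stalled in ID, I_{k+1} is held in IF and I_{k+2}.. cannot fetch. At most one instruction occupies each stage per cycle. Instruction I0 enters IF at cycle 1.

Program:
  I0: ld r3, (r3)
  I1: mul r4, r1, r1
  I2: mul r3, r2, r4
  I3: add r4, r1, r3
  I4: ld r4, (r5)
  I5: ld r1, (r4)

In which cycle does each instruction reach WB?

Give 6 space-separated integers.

Answer: 5 6 9 12 13 16

Derivation:
I0 ld r3 <- r3: IF@1 ID@2 stall=0 (-) EX@3 MEM@4 WB@5
I1 mul r4 <- r1,r1: IF@2 ID@3 stall=0 (-) EX@4 MEM@5 WB@6
I2 mul r3 <- r2,r4: IF@3 ID@4 stall=2 (RAW on I1.r4 (WB@6)) EX@7 MEM@8 WB@9
I3 add r4 <- r1,r3: IF@4 ID@7 stall=2 (RAW on I2.r3 (WB@9)) EX@10 MEM@11 WB@12
I4 ld r4 <- r5: IF@7 ID@10 stall=0 (-) EX@11 MEM@12 WB@13
I5 ld r1 <- r4: IF@10 ID@11 stall=2 (RAW on I4.r4 (WB@13)) EX@14 MEM@15 WB@16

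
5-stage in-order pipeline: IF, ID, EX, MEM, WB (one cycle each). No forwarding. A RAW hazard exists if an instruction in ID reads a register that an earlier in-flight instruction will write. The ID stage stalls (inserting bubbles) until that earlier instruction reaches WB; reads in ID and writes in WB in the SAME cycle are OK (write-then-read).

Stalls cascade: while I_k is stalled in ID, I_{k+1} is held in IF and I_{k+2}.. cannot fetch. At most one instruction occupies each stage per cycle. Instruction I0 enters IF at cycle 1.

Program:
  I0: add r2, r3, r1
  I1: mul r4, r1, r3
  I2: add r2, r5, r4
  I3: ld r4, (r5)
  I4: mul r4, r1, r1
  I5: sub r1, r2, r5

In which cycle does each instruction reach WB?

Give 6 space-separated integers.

Answer: 5 6 9 10 11 12

Derivation:
I0 add r2 <- r3,r1: IF@1 ID@2 stall=0 (-) EX@3 MEM@4 WB@5
I1 mul r4 <- r1,r3: IF@2 ID@3 stall=0 (-) EX@4 MEM@5 WB@6
I2 add r2 <- r5,r4: IF@3 ID@4 stall=2 (RAW on I1.r4 (WB@6)) EX@7 MEM@8 WB@9
I3 ld r4 <- r5: IF@4 ID@7 stall=0 (-) EX@8 MEM@9 WB@10
I4 mul r4 <- r1,r1: IF@7 ID@8 stall=0 (-) EX@9 MEM@10 WB@11
I5 sub r1 <- r2,r5: IF@8 ID@9 stall=0 (-) EX@10 MEM@11 WB@12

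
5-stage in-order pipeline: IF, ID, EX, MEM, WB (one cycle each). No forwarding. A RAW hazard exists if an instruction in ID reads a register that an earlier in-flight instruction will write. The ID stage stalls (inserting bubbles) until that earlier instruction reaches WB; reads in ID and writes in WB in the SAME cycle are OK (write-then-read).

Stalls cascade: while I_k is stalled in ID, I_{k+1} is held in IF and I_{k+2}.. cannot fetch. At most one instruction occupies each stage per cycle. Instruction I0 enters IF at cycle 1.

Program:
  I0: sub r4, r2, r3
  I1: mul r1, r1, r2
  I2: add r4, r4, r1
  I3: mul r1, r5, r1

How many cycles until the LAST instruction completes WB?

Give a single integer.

I0 sub r4 <- r2,r3: IF@1 ID@2 stall=0 (-) EX@3 MEM@4 WB@5
I1 mul r1 <- r1,r2: IF@2 ID@3 stall=0 (-) EX@4 MEM@5 WB@6
I2 add r4 <- r4,r1: IF@3 ID@4 stall=2 (RAW on I1.r1 (WB@6)) EX@7 MEM@8 WB@9
I3 mul r1 <- r5,r1: IF@4 ID@7 stall=0 (-) EX@8 MEM@9 WB@10

Answer: 10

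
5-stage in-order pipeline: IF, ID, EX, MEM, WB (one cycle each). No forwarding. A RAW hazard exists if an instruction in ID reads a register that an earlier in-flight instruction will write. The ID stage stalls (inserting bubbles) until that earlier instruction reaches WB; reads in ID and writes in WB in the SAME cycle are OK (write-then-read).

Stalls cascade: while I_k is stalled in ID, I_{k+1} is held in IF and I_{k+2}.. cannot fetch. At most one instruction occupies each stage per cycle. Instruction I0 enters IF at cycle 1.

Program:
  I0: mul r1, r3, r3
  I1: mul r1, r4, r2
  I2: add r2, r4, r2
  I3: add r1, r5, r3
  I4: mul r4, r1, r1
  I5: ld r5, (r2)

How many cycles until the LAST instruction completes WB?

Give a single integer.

I0 mul r1 <- r3,r3: IF@1 ID@2 stall=0 (-) EX@3 MEM@4 WB@5
I1 mul r1 <- r4,r2: IF@2 ID@3 stall=0 (-) EX@4 MEM@5 WB@6
I2 add r2 <- r4,r2: IF@3 ID@4 stall=0 (-) EX@5 MEM@6 WB@7
I3 add r1 <- r5,r3: IF@4 ID@5 stall=0 (-) EX@6 MEM@7 WB@8
I4 mul r4 <- r1,r1: IF@5 ID@6 stall=2 (RAW on I3.r1 (WB@8)) EX@9 MEM@10 WB@11
I5 ld r5 <- r2: IF@6 ID@9 stall=0 (-) EX@10 MEM@11 WB@12

Answer: 12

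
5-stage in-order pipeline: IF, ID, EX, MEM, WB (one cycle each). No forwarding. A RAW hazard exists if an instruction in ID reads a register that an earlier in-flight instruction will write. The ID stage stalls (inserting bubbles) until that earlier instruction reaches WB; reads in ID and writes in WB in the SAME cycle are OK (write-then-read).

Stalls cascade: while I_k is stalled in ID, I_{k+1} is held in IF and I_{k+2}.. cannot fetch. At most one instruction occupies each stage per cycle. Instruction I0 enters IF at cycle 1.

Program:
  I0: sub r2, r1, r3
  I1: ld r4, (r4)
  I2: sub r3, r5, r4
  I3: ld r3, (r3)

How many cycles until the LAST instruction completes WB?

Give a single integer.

Answer: 12

Derivation:
I0 sub r2 <- r1,r3: IF@1 ID@2 stall=0 (-) EX@3 MEM@4 WB@5
I1 ld r4 <- r4: IF@2 ID@3 stall=0 (-) EX@4 MEM@5 WB@6
I2 sub r3 <- r5,r4: IF@3 ID@4 stall=2 (RAW on I1.r4 (WB@6)) EX@7 MEM@8 WB@9
I3 ld r3 <- r3: IF@4 ID@7 stall=2 (RAW on I2.r3 (WB@9)) EX@10 MEM@11 WB@12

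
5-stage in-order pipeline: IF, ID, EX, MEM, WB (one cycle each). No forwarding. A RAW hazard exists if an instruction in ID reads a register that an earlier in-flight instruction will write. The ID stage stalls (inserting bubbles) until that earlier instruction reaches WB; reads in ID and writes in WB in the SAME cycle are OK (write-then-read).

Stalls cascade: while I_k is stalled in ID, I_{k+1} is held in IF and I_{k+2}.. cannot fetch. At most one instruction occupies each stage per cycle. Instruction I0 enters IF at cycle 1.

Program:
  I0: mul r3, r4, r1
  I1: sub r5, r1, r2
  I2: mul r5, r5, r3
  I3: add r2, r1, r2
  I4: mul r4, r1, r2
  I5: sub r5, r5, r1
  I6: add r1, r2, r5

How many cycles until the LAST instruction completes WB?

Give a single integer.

Answer: 17

Derivation:
I0 mul r3 <- r4,r1: IF@1 ID@2 stall=0 (-) EX@3 MEM@4 WB@5
I1 sub r5 <- r1,r2: IF@2 ID@3 stall=0 (-) EX@4 MEM@5 WB@6
I2 mul r5 <- r5,r3: IF@3 ID@4 stall=2 (RAW on I1.r5 (WB@6)) EX@7 MEM@8 WB@9
I3 add r2 <- r1,r2: IF@4 ID@7 stall=0 (-) EX@8 MEM@9 WB@10
I4 mul r4 <- r1,r2: IF@7 ID@8 stall=2 (RAW on I3.r2 (WB@10)) EX@11 MEM@12 WB@13
I5 sub r5 <- r5,r1: IF@8 ID@11 stall=0 (-) EX@12 MEM@13 WB@14
I6 add r1 <- r2,r5: IF@11 ID@12 stall=2 (RAW on I5.r5 (WB@14)) EX@15 MEM@16 WB@17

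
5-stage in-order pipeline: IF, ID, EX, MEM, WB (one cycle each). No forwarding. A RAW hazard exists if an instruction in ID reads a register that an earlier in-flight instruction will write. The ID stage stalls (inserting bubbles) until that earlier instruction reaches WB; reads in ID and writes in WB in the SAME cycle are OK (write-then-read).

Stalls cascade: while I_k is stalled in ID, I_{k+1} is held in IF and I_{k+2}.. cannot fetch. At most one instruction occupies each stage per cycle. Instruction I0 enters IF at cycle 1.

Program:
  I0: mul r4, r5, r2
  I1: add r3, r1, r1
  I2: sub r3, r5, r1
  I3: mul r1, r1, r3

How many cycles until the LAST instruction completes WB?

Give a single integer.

Answer: 10

Derivation:
I0 mul r4 <- r5,r2: IF@1 ID@2 stall=0 (-) EX@3 MEM@4 WB@5
I1 add r3 <- r1,r1: IF@2 ID@3 stall=0 (-) EX@4 MEM@5 WB@6
I2 sub r3 <- r5,r1: IF@3 ID@4 stall=0 (-) EX@5 MEM@6 WB@7
I3 mul r1 <- r1,r3: IF@4 ID@5 stall=2 (RAW on I2.r3 (WB@7)) EX@8 MEM@9 WB@10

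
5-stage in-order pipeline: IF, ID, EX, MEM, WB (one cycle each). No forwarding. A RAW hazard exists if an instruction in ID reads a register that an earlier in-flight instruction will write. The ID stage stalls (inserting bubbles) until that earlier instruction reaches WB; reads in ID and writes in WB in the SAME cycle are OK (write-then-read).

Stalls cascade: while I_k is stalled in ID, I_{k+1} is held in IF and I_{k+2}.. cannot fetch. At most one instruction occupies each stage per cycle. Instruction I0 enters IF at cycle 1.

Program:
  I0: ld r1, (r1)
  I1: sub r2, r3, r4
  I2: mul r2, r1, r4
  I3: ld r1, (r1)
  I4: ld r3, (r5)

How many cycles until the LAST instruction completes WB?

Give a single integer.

I0 ld r1 <- r1: IF@1 ID@2 stall=0 (-) EX@3 MEM@4 WB@5
I1 sub r2 <- r3,r4: IF@2 ID@3 stall=0 (-) EX@4 MEM@5 WB@6
I2 mul r2 <- r1,r4: IF@3 ID@4 stall=1 (RAW on I0.r1 (WB@5)) EX@6 MEM@7 WB@8
I3 ld r1 <- r1: IF@4 ID@6 stall=0 (-) EX@7 MEM@8 WB@9
I4 ld r3 <- r5: IF@6 ID@7 stall=0 (-) EX@8 MEM@9 WB@10

Answer: 10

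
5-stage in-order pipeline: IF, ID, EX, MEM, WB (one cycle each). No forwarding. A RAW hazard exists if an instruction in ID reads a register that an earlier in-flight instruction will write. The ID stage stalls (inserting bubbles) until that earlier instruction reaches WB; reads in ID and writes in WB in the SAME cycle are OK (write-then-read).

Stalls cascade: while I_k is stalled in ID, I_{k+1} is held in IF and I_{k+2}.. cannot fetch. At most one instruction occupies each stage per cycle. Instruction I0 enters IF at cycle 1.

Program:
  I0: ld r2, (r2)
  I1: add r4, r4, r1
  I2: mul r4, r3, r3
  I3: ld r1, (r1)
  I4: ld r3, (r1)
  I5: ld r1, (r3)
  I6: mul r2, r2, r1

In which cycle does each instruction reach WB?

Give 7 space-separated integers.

I0 ld r2 <- r2: IF@1 ID@2 stall=0 (-) EX@3 MEM@4 WB@5
I1 add r4 <- r4,r1: IF@2 ID@3 stall=0 (-) EX@4 MEM@5 WB@6
I2 mul r4 <- r3,r3: IF@3 ID@4 stall=0 (-) EX@5 MEM@6 WB@7
I3 ld r1 <- r1: IF@4 ID@5 stall=0 (-) EX@6 MEM@7 WB@8
I4 ld r3 <- r1: IF@5 ID@6 stall=2 (RAW on I3.r1 (WB@8)) EX@9 MEM@10 WB@11
I5 ld r1 <- r3: IF@6 ID@9 stall=2 (RAW on I4.r3 (WB@11)) EX@12 MEM@13 WB@14
I6 mul r2 <- r2,r1: IF@9 ID@12 stall=2 (RAW on I5.r1 (WB@14)) EX@15 MEM@16 WB@17

Answer: 5 6 7 8 11 14 17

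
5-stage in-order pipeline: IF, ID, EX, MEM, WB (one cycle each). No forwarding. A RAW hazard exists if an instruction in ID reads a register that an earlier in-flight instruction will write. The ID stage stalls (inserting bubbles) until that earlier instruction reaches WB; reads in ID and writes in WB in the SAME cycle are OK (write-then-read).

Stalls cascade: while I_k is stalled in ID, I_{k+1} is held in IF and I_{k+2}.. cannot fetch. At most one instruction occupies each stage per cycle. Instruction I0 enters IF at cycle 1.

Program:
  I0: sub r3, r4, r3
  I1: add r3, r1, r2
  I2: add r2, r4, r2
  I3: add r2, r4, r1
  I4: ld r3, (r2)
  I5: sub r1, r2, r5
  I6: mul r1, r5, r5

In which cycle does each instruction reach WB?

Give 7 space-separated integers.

Answer: 5 6 7 8 11 12 13

Derivation:
I0 sub r3 <- r4,r3: IF@1 ID@2 stall=0 (-) EX@3 MEM@4 WB@5
I1 add r3 <- r1,r2: IF@2 ID@3 stall=0 (-) EX@4 MEM@5 WB@6
I2 add r2 <- r4,r2: IF@3 ID@4 stall=0 (-) EX@5 MEM@6 WB@7
I3 add r2 <- r4,r1: IF@4 ID@5 stall=0 (-) EX@6 MEM@7 WB@8
I4 ld r3 <- r2: IF@5 ID@6 stall=2 (RAW on I3.r2 (WB@8)) EX@9 MEM@10 WB@11
I5 sub r1 <- r2,r5: IF@6 ID@9 stall=0 (-) EX@10 MEM@11 WB@12
I6 mul r1 <- r5,r5: IF@9 ID@10 stall=0 (-) EX@11 MEM@12 WB@13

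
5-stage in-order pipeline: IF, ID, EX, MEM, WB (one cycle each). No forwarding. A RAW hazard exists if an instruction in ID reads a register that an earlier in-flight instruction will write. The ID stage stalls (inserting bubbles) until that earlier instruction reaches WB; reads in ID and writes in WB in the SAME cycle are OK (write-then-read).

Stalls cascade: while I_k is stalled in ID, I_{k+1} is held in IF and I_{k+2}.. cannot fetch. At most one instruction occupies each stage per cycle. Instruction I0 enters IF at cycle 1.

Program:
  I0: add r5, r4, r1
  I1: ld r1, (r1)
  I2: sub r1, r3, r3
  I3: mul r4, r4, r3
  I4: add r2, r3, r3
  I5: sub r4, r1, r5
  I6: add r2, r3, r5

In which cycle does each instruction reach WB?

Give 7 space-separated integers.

Answer: 5 6 7 8 9 10 11

Derivation:
I0 add r5 <- r4,r1: IF@1 ID@2 stall=0 (-) EX@3 MEM@4 WB@5
I1 ld r1 <- r1: IF@2 ID@3 stall=0 (-) EX@4 MEM@5 WB@6
I2 sub r1 <- r3,r3: IF@3 ID@4 stall=0 (-) EX@5 MEM@6 WB@7
I3 mul r4 <- r4,r3: IF@4 ID@5 stall=0 (-) EX@6 MEM@7 WB@8
I4 add r2 <- r3,r3: IF@5 ID@6 stall=0 (-) EX@7 MEM@8 WB@9
I5 sub r4 <- r1,r5: IF@6 ID@7 stall=0 (-) EX@8 MEM@9 WB@10
I6 add r2 <- r3,r5: IF@7 ID@8 stall=0 (-) EX@9 MEM@10 WB@11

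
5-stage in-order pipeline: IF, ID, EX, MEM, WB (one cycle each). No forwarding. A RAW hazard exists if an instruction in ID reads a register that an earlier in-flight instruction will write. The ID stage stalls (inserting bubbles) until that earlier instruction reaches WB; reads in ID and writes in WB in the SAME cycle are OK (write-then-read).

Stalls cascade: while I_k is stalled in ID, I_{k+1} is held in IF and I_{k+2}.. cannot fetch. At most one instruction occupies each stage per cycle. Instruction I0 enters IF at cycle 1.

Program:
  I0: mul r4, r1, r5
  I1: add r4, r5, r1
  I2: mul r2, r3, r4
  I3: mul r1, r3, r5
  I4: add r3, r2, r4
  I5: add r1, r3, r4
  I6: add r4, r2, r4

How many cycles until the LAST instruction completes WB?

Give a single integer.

I0 mul r4 <- r1,r5: IF@1 ID@2 stall=0 (-) EX@3 MEM@4 WB@5
I1 add r4 <- r5,r1: IF@2 ID@3 stall=0 (-) EX@4 MEM@5 WB@6
I2 mul r2 <- r3,r4: IF@3 ID@4 stall=2 (RAW on I1.r4 (WB@6)) EX@7 MEM@8 WB@9
I3 mul r1 <- r3,r5: IF@4 ID@7 stall=0 (-) EX@8 MEM@9 WB@10
I4 add r3 <- r2,r4: IF@7 ID@8 stall=1 (RAW on I2.r2 (WB@9)) EX@10 MEM@11 WB@12
I5 add r1 <- r3,r4: IF@8 ID@10 stall=2 (RAW on I4.r3 (WB@12)) EX@13 MEM@14 WB@15
I6 add r4 <- r2,r4: IF@10 ID@13 stall=0 (-) EX@14 MEM@15 WB@16

Answer: 16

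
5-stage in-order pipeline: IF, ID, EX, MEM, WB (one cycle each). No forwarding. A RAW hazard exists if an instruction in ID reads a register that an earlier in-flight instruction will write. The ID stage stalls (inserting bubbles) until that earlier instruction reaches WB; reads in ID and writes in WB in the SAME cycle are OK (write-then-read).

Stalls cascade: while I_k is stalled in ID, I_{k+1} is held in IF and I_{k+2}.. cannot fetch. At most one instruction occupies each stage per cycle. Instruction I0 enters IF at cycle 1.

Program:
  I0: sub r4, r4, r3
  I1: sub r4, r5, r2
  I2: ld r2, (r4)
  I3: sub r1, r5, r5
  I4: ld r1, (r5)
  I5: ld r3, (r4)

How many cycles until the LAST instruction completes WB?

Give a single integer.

Answer: 12

Derivation:
I0 sub r4 <- r4,r3: IF@1 ID@2 stall=0 (-) EX@3 MEM@4 WB@5
I1 sub r4 <- r5,r2: IF@2 ID@3 stall=0 (-) EX@4 MEM@5 WB@6
I2 ld r2 <- r4: IF@3 ID@4 stall=2 (RAW on I1.r4 (WB@6)) EX@7 MEM@8 WB@9
I3 sub r1 <- r5,r5: IF@4 ID@7 stall=0 (-) EX@8 MEM@9 WB@10
I4 ld r1 <- r5: IF@7 ID@8 stall=0 (-) EX@9 MEM@10 WB@11
I5 ld r3 <- r4: IF@8 ID@9 stall=0 (-) EX@10 MEM@11 WB@12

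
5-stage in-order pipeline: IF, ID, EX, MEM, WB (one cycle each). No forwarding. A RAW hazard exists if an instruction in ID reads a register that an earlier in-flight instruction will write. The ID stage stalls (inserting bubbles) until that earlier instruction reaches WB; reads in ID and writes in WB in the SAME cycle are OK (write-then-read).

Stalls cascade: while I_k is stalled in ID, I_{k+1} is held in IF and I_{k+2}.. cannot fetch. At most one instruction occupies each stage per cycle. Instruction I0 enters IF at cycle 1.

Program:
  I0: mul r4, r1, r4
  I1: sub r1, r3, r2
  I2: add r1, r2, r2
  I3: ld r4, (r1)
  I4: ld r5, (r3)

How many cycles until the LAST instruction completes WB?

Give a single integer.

Answer: 11

Derivation:
I0 mul r4 <- r1,r4: IF@1 ID@2 stall=0 (-) EX@3 MEM@4 WB@5
I1 sub r1 <- r3,r2: IF@2 ID@3 stall=0 (-) EX@4 MEM@5 WB@6
I2 add r1 <- r2,r2: IF@3 ID@4 stall=0 (-) EX@5 MEM@6 WB@7
I3 ld r4 <- r1: IF@4 ID@5 stall=2 (RAW on I2.r1 (WB@7)) EX@8 MEM@9 WB@10
I4 ld r5 <- r3: IF@5 ID@8 stall=0 (-) EX@9 MEM@10 WB@11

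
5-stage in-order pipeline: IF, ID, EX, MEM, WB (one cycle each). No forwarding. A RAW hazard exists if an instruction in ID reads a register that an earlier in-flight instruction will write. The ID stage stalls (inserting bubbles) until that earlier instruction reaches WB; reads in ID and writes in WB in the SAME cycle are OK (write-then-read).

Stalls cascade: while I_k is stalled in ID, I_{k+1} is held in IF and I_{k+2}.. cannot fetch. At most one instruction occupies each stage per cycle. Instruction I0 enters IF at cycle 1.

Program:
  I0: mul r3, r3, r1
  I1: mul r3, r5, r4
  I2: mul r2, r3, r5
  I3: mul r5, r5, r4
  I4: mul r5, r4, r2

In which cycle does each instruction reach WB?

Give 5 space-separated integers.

I0 mul r3 <- r3,r1: IF@1 ID@2 stall=0 (-) EX@3 MEM@4 WB@5
I1 mul r3 <- r5,r4: IF@2 ID@3 stall=0 (-) EX@4 MEM@5 WB@6
I2 mul r2 <- r3,r5: IF@3 ID@4 stall=2 (RAW on I1.r3 (WB@6)) EX@7 MEM@8 WB@9
I3 mul r5 <- r5,r4: IF@4 ID@7 stall=0 (-) EX@8 MEM@9 WB@10
I4 mul r5 <- r4,r2: IF@7 ID@8 stall=1 (RAW on I2.r2 (WB@9)) EX@10 MEM@11 WB@12

Answer: 5 6 9 10 12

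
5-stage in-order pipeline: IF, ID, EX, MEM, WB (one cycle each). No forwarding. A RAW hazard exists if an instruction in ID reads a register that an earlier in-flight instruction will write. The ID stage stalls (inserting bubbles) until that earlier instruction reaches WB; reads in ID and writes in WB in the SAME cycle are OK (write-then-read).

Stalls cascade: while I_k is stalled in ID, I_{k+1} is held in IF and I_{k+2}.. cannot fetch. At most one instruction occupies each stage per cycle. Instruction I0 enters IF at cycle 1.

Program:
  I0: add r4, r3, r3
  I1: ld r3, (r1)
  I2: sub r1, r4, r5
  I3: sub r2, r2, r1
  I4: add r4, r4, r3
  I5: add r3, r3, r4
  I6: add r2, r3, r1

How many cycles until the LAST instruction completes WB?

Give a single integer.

Answer: 18

Derivation:
I0 add r4 <- r3,r3: IF@1 ID@2 stall=0 (-) EX@3 MEM@4 WB@5
I1 ld r3 <- r1: IF@2 ID@3 stall=0 (-) EX@4 MEM@5 WB@6
I2 sub r1 <- r4,r5: IF@3 ID@4 stall=1 (RAW on I0.r4 (WB@5)) EX@6 MEM@7 WB@8
I3 sub r2 <- r2,r1: IF@4 ID@6 stall=2 (RAW on I2.r1 (WB@8)) EX@9 MEM@10 WB@11
I4 add r4 <- r4,r3: IF@6 ID@9 stall=0 (-) EX@10 MEM@11 WB@12
I5 add r3 <- r3,r4: IF@9 ID@10 stall=2 (RAW on I4.r4 (WB@12)) EX@13 MEM@14 WB@15
I6 add r2 <- r3,r1: IF@10 ID@13 stall=2 (RAW on I5.r3 (WB@15)) EX@16 MEM@17 WB@18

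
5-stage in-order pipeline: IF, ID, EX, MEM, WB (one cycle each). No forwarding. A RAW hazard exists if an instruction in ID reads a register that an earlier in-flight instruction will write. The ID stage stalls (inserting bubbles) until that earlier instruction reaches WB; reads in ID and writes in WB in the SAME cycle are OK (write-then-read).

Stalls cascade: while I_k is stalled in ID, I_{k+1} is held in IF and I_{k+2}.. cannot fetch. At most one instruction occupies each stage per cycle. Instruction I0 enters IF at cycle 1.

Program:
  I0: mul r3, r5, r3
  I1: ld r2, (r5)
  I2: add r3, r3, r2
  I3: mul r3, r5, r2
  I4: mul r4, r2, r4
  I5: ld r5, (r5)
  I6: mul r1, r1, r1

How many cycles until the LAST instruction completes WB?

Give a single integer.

Answer: 13

Derivation:
I0 mul r3 <- r5,r3: IF@1 ID@2 stall=0 (-) EX@3 MEM@4 WB@5
I1 ld r2 <- r5: IF@2 ID@3 stall=0 (-) EX@4 MEM@5 WB@6
I2 add r3 <- r3,r2: IF@3 ID@4 stall=2 (RAW on I1.r2 (WB@6)) EX@7 MEM@8 WB@9
I3 mul r3 <- r5,r2: IF@4 ID@7 stall=0 (-) EX@8 MEM@9 WB@10
I4 mul r4 <- r2,r4: IF@7 ID@8 stall=0 (-) EX@9 MEM@10 WB@11
I5 ld r5 <- r5: IF@8 ID@9 stall=0 (-) EX@10 MEM@11 WB@12
I6 mul r1 <- r1,r1: IF@9 ID@10 stall=0 (-) EX@11 MEM@12 WB@13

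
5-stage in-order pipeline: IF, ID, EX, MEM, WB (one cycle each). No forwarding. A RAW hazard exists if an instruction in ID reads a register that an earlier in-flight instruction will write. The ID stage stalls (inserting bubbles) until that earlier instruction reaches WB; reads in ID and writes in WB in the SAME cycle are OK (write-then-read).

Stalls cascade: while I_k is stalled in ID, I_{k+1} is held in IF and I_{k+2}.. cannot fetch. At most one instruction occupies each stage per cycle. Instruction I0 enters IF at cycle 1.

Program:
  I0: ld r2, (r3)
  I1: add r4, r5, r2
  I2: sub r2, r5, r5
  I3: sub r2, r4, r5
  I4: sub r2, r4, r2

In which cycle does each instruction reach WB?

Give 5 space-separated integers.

Answer: 5 8 9 11 14

Derivation:
I0 ld r2 <- r3: IF@1 ID@2 stall=0 (-) EX@3 MEM@4 WB@5
I1 add r4 <- r5,r2: IF@2 ID@3 stall=2 (RAW on I0.r2 (WB@5)) EX@6 MEM@7 WB@8
I2 sub r2 <- r5,r5: IF@3 ID@6 stall=0 (-) EX@7 MEM@8 WB@9
I3 sub r2 <- r4,r5: IF@6 ID@7 stall=1 (RAW on I1.r4 (WB@8)) EX@9 MEM@10 WB@11
I4 sub r2 <- r4,r2: IF@7 ID@9 stall=2 (RAW on I3.r2 (WB@11)) EX@12 MEM@13 WB@14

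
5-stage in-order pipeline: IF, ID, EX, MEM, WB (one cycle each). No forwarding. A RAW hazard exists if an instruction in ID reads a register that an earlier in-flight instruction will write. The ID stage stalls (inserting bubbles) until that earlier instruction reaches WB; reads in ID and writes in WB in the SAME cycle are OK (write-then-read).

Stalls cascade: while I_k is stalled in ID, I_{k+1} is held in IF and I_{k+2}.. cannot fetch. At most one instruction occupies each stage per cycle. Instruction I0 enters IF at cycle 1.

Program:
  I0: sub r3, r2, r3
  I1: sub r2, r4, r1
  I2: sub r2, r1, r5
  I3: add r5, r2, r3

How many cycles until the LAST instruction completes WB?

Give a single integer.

Answer: 10

Derivation:
I0 sub r3 <- r2,r3: IF@1 ID@2 stall=0 (-) EX@3 MEM@4 WB@5
I1 sub r2 <- r4,r1: IF@2 ID@3 stall=0 (-) EX@4 MEM@5 WB@6
I2 sub r2 <- r1,r5: IF@3 ID@4 stall=0 (-) EX@5 MEM@6 WB@7
I3 add r5 <- r2,r3: IF@4 ID@5 stall=2 (RAW on I2.r2 (WB@7)) EX@8 MEM@9 WB@10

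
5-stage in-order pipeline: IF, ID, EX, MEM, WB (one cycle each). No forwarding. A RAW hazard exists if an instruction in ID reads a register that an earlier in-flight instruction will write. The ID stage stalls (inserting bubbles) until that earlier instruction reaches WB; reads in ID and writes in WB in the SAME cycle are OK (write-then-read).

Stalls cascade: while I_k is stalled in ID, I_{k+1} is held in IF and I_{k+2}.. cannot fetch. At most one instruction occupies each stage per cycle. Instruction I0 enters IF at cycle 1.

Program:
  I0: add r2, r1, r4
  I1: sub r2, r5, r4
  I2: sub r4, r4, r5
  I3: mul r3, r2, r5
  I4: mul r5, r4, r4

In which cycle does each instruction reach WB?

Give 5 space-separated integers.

Answer: 5 6 7 9 10

Derivation:
I0 add r2 <- r1,r4: IF@1 ID@2 stall=0 (-) EX@3 MEM@4 WB@5
I1 sub r2 <- r5,r4: IF@2 ID@3 stall=0 (-) EX@4 MEM@5 WB@6
I2 sub r4 <- r4,r5: IF@3 ID@4 stall=0 (-) EX@5 MEM@6 WB@7
I3 mul r3 <- r2,r5: IF@4 ID@5 stall=1 (RAW on I1.r2 (WB@6)) EX@7 MEM@8 WB@9
I4 mul r5 <- r4,r4: IF@5 ID@7 stall=0 (-) EX@8 MEM@9 WB@10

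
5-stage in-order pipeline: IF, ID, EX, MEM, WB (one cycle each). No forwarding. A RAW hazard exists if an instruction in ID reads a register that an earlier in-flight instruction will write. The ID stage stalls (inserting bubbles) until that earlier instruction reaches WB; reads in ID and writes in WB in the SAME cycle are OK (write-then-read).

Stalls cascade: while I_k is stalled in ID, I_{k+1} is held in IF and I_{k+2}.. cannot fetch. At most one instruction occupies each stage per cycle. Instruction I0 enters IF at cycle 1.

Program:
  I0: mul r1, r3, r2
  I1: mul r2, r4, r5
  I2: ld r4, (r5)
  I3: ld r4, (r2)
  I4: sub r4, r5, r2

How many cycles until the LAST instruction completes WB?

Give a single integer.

I0 mul r1 <- r3,r2: IF@1 ID@2 stall=0 (-) EX@3 MEM@4 WB@5
I1 mul r2 <- r4,r5: IF@2 ID@3 stall=0 (-) EX@4 MEM@5 WB@6
I2 ld r4 <- r5: IF@3 ID@4 stall=0 (-) EX@5 MEM@6 WB@7
I3 ld r4 <- r2: IF@4 ID@5 stall=1 (RAW on I1.r2 (WB@6)) EX@7 MEM@8 WB@9
I4 sub r4 <- r5,r2: IF@5 ID@7 stall=0 (-) EX@8 MEM@9 WB@10

Answer: 10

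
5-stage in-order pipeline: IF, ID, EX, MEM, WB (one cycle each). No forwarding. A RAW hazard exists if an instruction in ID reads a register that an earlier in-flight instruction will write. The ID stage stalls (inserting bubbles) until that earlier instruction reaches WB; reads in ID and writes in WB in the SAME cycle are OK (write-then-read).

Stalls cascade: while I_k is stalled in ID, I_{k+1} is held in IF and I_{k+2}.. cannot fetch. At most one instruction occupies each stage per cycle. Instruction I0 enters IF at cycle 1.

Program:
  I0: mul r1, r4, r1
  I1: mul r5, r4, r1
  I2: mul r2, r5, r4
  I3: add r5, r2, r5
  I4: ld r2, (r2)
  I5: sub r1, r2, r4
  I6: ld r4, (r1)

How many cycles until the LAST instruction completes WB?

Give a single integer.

Answer: 21

Derivation:
I0 mul r1 <- r4,r1: IF@1 ID@2 stall=0 (-) EX@3 MEM@4 WB@5
I1 mul r5 <- r4,r1: IF@2 ID@3 stall=2 (RAW on I0.r1 (WB@5)) EX@6 MEM@7 WB@8
I2 mul r2 <- r5,r4: IF@3 ID@6 stall=2 (RAW on I1.r5 (WB@8)) EX@9 MEM@10 WB@11
I3 add r5 <- r2,r5: IF@6 ID@9 stall=2 (RAW on I2.r2 (WB@11)) EX@12 MEM@13 WB@14
I4 ld r2 <- r2: IF@9 ID@12 stall=0 (-) EX@13 MEM@14 WB@15
I5 sub r1 <- r2,r4: IF@12 ID@13 stall=2 (RAW on I4.r2 (WB@15)) EX@16 MEM@17 WB@18
I6 ld r4 <- r1: IF@13 ID@16 stall=2 (RAW on I5.r1 (WB@18)) EX@19 MEM@20 WB@21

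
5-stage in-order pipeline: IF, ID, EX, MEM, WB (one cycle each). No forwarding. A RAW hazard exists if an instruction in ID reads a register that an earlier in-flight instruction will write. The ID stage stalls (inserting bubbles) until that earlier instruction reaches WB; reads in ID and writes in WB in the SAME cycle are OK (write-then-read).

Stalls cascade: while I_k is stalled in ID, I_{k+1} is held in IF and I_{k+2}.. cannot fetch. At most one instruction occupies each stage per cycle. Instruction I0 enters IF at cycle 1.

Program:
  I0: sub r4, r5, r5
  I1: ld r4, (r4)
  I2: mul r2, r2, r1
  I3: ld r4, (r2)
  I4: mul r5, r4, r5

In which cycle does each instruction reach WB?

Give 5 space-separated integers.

I0 sub r4 <- r5,r5: IF@1 ID@2 stall=0 (-) EX@3 MEM@4 WB@5
I1 ld r4 <- r4: IF@2 ID@3 stall=2 (RAW on I0.r4 (WB@5)) EX@6 MEM@7 WB@8
I2 mul r2 <- r2,r1: IF@3 ID@6 stall=0 (-) EX@7 MEM@8 WB@9
I3 ld r4 <- r2: IF@6 ID@7 stall=2 (RAW on I2.r2 (WB@9)) EX@10 MEM@11 WB@12
I4 mul r5 <- r4,r5: IF@7 ID@10 stall=2 (RAW on I3.r4 (WB@12)) EX@13 MEM@14 WB@15

Answer: 5 8 9 12 15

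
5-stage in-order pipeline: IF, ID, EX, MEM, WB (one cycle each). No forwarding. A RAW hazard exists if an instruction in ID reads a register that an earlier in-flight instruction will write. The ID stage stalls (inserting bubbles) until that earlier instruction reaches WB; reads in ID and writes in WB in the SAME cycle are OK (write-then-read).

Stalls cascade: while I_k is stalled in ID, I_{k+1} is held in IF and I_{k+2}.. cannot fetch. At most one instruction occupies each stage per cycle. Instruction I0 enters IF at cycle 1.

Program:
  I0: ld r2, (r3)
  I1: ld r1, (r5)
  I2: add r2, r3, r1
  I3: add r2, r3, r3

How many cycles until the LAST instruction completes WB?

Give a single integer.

I0 ld r2 <- r3: IF@1 ID@2 stall=0 (-) EX@3 MEM@4 WB@5
I1 ld r1 <- r5: IF@2 ID@3 stall=0 (-) EX@4 MEM@5 WB@6
I2 add r2 <- r3,r1: IF@3 ID@4 stall=2 (RAW on I1.r1 (WB@6)) EX@7 MEM@8 WB@9
I3 add r2 <- r3,r3: IF@4 ID@7 stall=0 (-) EX@8 MEM@9 WB@10

Answer: 10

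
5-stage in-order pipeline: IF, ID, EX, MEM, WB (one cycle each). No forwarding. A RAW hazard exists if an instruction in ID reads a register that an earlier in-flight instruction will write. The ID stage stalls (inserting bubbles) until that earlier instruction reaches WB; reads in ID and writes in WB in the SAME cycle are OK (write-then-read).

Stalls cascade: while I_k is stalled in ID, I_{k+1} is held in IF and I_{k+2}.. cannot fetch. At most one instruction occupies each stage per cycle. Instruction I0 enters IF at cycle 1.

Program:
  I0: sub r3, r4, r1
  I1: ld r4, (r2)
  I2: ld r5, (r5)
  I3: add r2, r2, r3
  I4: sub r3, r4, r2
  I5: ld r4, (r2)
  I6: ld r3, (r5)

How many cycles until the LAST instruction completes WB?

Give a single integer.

Answer: 13

Derivation:
I0 sub r3 <- r4,r1: IF@1 ID@2 stall=0 (-) EX@3 MEM@4 WB@5
I1 ld r4 <- r2: IF@2 ID@3 stall=0 (-) EX@4 MEM@5 WB@6
I2 ld r5 <- r5: IF@3 ID@4 stall=0 (-) EX@5 MEM@6 WB@7
I3 add r2 <- r2,r3: IF@4 ID@5 stall=0 (-) EX@6 MEM@7 WB@8
I4 sub r3 <- r4,r2: IF@5 ID@6 stall=2 (RAW on I3.r2 (WB@8)) EX@9 MEM@10 WB@11
I5 ld r4 <- r2: IF@6 ID@9 stall=0 (-) EX@10 MEM@11 WB@12
I6 ld r3 <- r5: IF@9 ID@10 stall=0 (-) EX@11 MEM@12 WB@13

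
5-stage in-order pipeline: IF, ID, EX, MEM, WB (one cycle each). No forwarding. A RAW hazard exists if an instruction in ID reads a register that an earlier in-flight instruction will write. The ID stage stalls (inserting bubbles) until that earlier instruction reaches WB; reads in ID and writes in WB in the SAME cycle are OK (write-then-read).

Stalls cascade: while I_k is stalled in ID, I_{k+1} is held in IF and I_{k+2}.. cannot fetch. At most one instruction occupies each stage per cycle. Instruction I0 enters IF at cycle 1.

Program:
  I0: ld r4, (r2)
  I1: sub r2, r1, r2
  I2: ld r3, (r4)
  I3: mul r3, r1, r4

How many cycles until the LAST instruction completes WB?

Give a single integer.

I0 ld r4 <- r2: IF@1 ID@2 stall=0 (-) EX@3 MEM@4 WB@5
I1 sub r2 <- r1,r2: IF@2 ID@3 stall=0 (-) EX@4 MEM@5 WB@6
I2 ld r3 <- r4: IF@3 ID@4 stall=1 (RAW on I0.r4 (WB@5)) EX@6 MEM@7 WB@8
I3 mul r3 <- r1,r4: IF@4 ID@6 stall=0 (-) EX@7 MEM@8 WB@9

Answer: 9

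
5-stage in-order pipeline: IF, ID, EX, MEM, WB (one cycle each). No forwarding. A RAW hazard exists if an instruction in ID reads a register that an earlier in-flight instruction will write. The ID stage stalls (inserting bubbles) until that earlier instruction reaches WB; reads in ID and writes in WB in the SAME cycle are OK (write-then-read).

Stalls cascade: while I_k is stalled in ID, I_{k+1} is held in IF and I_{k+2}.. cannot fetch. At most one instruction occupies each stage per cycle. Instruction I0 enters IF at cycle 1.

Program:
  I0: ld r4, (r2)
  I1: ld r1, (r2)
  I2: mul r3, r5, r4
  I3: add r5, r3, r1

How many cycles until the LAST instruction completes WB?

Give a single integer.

I0 ld r4 <- r2: IF@1 ID@2 stall=0 (-) EX@3 MEM@4 WB@5
I1 ld r1 <- r2: IF@2 ID@3 stall=0 (-) EX@4 MEM@5 WB@6
I2 mul r3 <- r5,r4: IF@3 ID@4 stall=1 (RAW on I0.r4 (WB@5)) EX@6 MEM@7 WB@8
I3 add r5 <- r3,r1: IF@4 ID@6 stall=2 (RAW on I2.r3 (WB@8)) EX@9 MEM@10 WB@11

Answer: 11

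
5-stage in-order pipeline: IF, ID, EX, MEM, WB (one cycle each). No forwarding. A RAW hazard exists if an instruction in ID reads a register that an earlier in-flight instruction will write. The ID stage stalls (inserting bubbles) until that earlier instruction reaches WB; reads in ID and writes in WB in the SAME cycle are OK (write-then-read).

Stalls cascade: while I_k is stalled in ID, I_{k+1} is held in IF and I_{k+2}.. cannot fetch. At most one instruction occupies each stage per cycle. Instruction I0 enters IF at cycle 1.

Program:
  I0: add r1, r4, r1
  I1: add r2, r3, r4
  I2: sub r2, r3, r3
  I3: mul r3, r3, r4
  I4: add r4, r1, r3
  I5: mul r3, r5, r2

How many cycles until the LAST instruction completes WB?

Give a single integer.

Answer: 12

Derivation:
I0 add r1 <- r4,r1: IF@1 ID@2 stall=0 (-) EX@3 MEM@4 WB@5
I1 add r2 <- r3,r4: IF@2 ID@3 stall=0 (-) EX@4 MEM@5 WB@6
I2 sub r2 <- r3,r3: IF@3 ID@4 stall=0 (-) EX@5 MEM@6 WB@7
I3 mul r3 <- r3,r4: IF@4 ID@5 stall=0 (-) EX@6 MEM@7 WB@8
I4 add r4 <- r1,r3: IF@5 ID@6 stall=2 (RAW on I3.r3 (WB@8)) EX@9 MEM@10 WB@11
I5 mul r3 <- r5,r2: IF@6 ID@9 stall=0 (-) EX@10 MEM@11 WB@12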